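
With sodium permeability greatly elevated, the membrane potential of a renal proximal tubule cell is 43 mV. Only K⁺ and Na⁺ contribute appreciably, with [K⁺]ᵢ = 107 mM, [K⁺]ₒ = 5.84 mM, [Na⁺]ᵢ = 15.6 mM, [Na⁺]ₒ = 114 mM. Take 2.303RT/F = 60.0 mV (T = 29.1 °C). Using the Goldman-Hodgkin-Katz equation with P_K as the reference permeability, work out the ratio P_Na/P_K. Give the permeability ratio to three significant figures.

16.8

Let α = P_Na/P_K. GHK: Vm = 60.0·log₁₀[(Kₒ + α·Naₒ)/(Kᵢ + α·Naᵢ)].
10^(Vm/60.0) = 10^(43.0/60.0) = 5.2079
So 5.2079·(Kᵢ + α·Naᵢ) = Kₒ + α·Naₒ → α = (5.2079·107.0 − 5.84) / (114.0 − 5.2079·15.6)
α = (557.3 − 5.84) / (114.0 − 81.24) = 551.4/32.76 = 16.83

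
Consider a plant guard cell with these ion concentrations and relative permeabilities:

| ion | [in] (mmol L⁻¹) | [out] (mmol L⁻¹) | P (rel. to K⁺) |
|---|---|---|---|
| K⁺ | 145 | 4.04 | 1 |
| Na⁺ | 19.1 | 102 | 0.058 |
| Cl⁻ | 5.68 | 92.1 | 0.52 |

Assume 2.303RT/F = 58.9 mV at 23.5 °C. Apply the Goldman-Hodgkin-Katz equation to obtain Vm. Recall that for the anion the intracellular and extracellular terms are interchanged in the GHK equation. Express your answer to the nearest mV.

-69 mV

Vm = 58.9 · log₁₀[(Σ P·[cation]ₒ + Σ P·[anion]ᵢ) / (Σ P·[cation]ᵢ + Σ P·[anion]ₒ)]
Numerator = 1×4.04 + 0.058×102 + 0.52×5.68 = 12.91
Denominator = 1×145 + 0.058×19.1 + 0.52×92.1 = 194
Vm = 58.9 · log₁₀(0.066544) = 58.9 × (-1.1769) = -69.32 mV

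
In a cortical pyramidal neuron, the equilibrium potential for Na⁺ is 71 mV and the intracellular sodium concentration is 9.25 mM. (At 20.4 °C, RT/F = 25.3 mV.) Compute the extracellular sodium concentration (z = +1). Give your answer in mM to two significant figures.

150 mM

Nernst: E = (25.3/1) · ln([out]/[in]), so ln([out]/[in]) = 71.0 × 1 / 25.3 = 2.8063.
[out]/[in] = e^(2.8063) = 16.55.
[out] = 16.55 × 9.25 = 153.1 mM.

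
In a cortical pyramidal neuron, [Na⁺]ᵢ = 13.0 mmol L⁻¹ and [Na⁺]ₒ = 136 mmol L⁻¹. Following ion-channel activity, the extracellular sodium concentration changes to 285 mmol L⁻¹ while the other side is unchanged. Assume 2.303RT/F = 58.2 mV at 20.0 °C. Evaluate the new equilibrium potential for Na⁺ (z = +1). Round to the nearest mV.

78 mV

After the shift: [Na⁺]_out = 285, [Na⁺]_in = 13.0 mmol L⁻¹.
E_new = (58.2/1)·log₁₀(285/13.0) = 58.20 · (1.3409) = 78.04 mV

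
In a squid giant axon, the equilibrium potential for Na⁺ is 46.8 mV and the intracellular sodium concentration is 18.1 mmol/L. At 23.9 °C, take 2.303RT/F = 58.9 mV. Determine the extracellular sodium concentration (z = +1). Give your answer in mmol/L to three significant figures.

Nernst: E = (58.9/1) · log₁₀([out]/[in]), so log₁₀([out]/[in]) = 46.8 × 1 / 58.9 = 0.7946.
[out]/[in] = 10^(0.7946) = 6.231.
[out] = 6.231 × 18.1 = 112.8 mmol/L.

113 mmol/L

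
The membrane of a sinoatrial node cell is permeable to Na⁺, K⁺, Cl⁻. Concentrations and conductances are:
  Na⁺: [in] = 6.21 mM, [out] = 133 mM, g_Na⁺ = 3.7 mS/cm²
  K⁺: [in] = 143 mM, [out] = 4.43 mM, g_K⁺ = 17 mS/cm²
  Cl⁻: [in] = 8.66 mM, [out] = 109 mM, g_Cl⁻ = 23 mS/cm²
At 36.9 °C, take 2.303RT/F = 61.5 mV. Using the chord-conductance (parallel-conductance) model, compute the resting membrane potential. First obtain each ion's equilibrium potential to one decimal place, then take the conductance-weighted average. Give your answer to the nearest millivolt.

E_Na⁺ = (61.5/1)·log₁₀(133/6.21) = 81.8 mV
E_K⁺ = (61.5/1)·log₁₀(4.43/143) = -92.8 mV
E_Cl⁻ = (61.5/-1)·log₁₀(109/8.66) = -67.6 mV
Vm = (Σ gᵢEᵢ)/(Σ gᵢ) = (3.7·81.8 + 17·-92.8 + 23·-67.6) / (3.7 + 17 + 23)
= -2829.74 / 43.7 = -64.75 mV

-65 mV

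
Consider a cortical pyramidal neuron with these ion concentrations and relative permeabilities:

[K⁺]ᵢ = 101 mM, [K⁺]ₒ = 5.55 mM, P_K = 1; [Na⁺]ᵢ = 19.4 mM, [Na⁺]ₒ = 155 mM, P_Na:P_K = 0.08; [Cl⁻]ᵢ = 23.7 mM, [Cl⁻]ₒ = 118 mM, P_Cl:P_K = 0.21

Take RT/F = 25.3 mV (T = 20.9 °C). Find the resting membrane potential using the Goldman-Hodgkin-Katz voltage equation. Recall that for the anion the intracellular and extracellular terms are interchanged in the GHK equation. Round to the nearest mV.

-43 mV

Vm = 25.3 · ln[(Σ P·[cation]ₒ + Σ P·[anion]ᵢ) / (Σ P·[cation]ᵢ + Σ P·[anion]ₒ)]
Numerator = 1×5.55 + 0.08×155 + 0.21×23.7 = 22.93
Denominator = 1×101 + 0.08×19.4 + 0.21×118 = 127.3
Vm = 25.3 · ln(0.18006) = 25.3 × (-1.7145) = -43.38 mV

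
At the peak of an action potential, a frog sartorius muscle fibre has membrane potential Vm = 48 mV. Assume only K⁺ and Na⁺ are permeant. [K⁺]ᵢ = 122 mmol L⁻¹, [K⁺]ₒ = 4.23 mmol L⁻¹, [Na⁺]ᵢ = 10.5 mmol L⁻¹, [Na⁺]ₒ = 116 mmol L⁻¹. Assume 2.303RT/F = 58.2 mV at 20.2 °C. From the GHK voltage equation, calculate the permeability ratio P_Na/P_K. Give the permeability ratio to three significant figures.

17.7

Let α = P_Na/P_K. GHK: Vm = 58.2·log₁₀[(Kₒ + α·Naₒ)/(Kᵢ + α·Naᵢ)].
10^(Vm/58.2) = 10^(48.0/58.2) = 6.6795
So 6.6795·(Kᵢ + α·Naᵢ) = Kₒ + α·Naₒ → α = (6.6795·122.0 − 4.23) / (116.0 − 6.6795·10.5)
α = (814.9 − 4.23) / (116.0 − 70.13) = 810.7/45.87 = 17.67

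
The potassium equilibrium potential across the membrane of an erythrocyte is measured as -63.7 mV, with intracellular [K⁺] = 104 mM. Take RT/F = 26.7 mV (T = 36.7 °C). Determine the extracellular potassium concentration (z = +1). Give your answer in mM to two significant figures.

Nernst: E = (26.7/1) · ln([out]/[in]), so ln([out]/[in]) = -63.7 × 1 / 26.7 = -2.3858.
[out]/[in] = e^(-2.3858) = 0.09202.
[out] = 0.09202 × 104 = 9.57 mM.

9.6 mM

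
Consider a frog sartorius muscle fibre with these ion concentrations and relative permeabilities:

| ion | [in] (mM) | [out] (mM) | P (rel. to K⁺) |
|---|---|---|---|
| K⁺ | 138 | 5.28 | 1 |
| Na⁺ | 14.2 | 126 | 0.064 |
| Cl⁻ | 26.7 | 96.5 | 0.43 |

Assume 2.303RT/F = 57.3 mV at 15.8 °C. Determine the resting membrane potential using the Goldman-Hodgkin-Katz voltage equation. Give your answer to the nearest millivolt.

-49 mV

Vm = 57.3 · log₁₀[(Σ P·[cation]ₒ + Σ P·[anion]ᵢ) / (Σ P·[cation]ᵢ + Σ P·[anion]ₒ)]
Numerator = 1×5.28 + 0.064×126 + 0.43×26.7 = 24.83
Denominator = 1×138 + 0.064×14.2 + 0.43×96.5 = 180.4
Vm = 57.3 · log₁₀(0.13761) = 57.3 × (-0.8614) = -49.36 mV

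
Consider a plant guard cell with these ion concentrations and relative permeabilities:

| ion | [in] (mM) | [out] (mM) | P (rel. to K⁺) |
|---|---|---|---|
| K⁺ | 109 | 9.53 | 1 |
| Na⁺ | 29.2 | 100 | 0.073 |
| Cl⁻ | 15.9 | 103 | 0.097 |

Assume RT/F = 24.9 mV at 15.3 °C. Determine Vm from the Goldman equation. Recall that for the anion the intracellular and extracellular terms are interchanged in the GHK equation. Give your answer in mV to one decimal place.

Vm = 24.9 · ln[(Σ P·[cation]ₒ + Σ P·[anion]ᵢ) / (Σ P·[cation]ᵢ + Σ P·[anion]ₒ)]
Numerator = 1×9.53 + 0.073×100 + 0.097×15.9 = 18.37
Denominator = 1×109 + 0.073×29.2 + 0.097×103 = 121.1
Vm = 24.9 · ln(0.15168) = 24.9 × (-1.8860) = -46.96 mV

-47.0 mV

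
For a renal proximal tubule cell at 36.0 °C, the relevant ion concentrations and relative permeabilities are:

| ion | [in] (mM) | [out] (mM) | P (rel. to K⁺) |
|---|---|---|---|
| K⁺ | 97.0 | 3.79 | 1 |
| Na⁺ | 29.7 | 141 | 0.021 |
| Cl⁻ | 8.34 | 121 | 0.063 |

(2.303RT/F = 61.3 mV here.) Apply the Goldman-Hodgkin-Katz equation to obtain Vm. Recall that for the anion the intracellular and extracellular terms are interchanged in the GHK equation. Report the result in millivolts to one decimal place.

Vm = 61.3 · log₁₀[(Σ P·[cation]ₒ + Σ P·[anion]ᵢ) / (Σ P·[cation]ᵢ + Σ P·[anion]ₒ)]
Numerator = 1×3.79 + 0.021×141 + 0.063×8.34 = 7.276
Denominator = 1×97.0 + 0.021×29.7 + 0.063×121 = 105.2
Vm = 61.3 · log₁₀(0.069137) = 61.3 × (-1.1603) = -71.13 mV

-71.1 mV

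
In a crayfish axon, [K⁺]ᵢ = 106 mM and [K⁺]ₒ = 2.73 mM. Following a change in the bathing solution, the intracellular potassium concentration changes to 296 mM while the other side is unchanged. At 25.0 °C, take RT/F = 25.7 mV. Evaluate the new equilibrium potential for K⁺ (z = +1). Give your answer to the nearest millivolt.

-120 mV

After the shift: [K⁺]_out = 2.73, [K⁺]_in = 296 mM.
E_new = (25.7/1)·ln(2.73/296) = 25.70 · (-4.6861) = -120.43 mV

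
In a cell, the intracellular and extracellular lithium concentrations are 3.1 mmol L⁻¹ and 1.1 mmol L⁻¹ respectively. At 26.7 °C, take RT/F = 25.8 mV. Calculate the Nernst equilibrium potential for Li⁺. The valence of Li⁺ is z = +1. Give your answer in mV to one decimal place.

-26.7 mV

E = (25.8/z) · ln([Li⁺]_out/[Li⁺]_in) with z = +1.
= (25.8/1) · ln(1.1/3.1) = 25.80 · ln(0.3548)
= 25.80 · (-1.0361) = -26.73 mV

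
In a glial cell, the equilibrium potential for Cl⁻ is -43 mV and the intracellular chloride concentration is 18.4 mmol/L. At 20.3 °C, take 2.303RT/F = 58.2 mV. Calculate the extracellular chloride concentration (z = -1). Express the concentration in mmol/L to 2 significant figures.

100 mmol/L

Nernst: E = (58.2/-1) · log₁₀([out]/[in]), so log₁₀([out]/[in]) = -43.0 × -1 / 58.2 = 0.7388.
[out]/[in] = 10^(0.7388) = 5.481.
[out] = 5.481 × 18.4 = 100.8 mmol/L.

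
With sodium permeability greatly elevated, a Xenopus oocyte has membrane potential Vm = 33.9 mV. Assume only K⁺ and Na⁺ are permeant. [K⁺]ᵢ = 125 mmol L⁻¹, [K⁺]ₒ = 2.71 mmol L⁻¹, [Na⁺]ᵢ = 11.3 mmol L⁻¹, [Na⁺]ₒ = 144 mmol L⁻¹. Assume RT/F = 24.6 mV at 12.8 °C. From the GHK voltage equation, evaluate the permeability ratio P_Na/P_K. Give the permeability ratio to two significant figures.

5.0

Let α = P_Na/P_K. GHK: Vm = 24.6·ln[(Kₒ + α·Naₒ)/(Kᵢ + α·Naᵢ)].
e^(Vm/24.6) = e^(33.9/24.6) = 3.9672
So 3.9672·(Kᵢ + α·Naᵢ) = Kₒ + α·Naₒ → α = (3.9672·125.0 − 2.71) / (144.0 − 3.9672·11.3)
α = (495.9 − 2.71) / (144.0 − 44.83) = 493.2/99.17 = 4.973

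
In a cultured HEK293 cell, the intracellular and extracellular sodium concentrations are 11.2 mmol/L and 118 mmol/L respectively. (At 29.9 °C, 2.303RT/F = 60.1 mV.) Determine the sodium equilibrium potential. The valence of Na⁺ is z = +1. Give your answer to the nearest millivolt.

E = (60.1/z) · log₁₀([Na⁺]_out/[Na⁺]_in) with z = +1.
= (60.1/1) · log₁₀(118/11.2) = 60.10 · log₁₀(10.54)
= 60.10 · (1.0227) = 61.46 mV

61 mV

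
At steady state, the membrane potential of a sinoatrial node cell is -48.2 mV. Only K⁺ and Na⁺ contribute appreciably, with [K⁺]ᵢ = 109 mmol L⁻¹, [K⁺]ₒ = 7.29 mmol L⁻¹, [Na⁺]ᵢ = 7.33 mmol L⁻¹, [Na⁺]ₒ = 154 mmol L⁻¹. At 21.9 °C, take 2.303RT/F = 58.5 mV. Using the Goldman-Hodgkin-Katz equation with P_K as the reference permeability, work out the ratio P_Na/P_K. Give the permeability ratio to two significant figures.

0.059

Let α = P_Na/P_K. GHK: Vm = 58.5·log₁₀[(Kₒ + α·Naₒ)/(Kᵢ + α·Naᵢ)].
10^(Vm/58.5) = 10^(-48.2/58.5) = 0.14999
So 0.14999·(Kᵢ + α·Naᵢ) = Kₒ + α·Naₒ → α = (0.14999·109.0 − 7.29) / (154.0 − 0.14999·7.33)
α = (16.35 − 7.29) / (154.0 − 1.099) = 9.059/152.9 = 0.05925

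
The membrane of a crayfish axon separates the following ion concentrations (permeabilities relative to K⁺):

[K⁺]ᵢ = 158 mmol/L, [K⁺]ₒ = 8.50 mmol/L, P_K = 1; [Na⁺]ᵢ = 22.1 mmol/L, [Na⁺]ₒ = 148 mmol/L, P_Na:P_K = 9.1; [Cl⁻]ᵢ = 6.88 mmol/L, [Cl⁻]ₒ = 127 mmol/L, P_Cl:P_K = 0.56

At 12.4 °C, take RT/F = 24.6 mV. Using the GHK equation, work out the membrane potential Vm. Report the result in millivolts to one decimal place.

Vm = 24.6 · ln[(Σ P·[cation]ₒ + Σ P·[anion]ᵢ) / (Σ P·[cation]ᵢ + Σ P·[anion]ₒ)]
Numerator = 1×8.50 + 9.1×148 + 0.56×6.88 = 1359
Denominator = 1×158 + 9.1×22.1 + 0.56×127 = 430.2
Vm = 24.6 · ln(3.1591) = 24.6 × (1.1503) = 28.30 mV

28.3 mV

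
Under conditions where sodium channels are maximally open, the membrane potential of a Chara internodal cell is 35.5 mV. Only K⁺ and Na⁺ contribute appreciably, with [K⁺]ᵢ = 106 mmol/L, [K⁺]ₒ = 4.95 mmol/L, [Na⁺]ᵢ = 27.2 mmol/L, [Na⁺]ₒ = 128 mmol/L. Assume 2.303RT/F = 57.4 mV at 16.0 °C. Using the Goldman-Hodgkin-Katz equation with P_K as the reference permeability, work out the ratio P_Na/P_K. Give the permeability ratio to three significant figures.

Let α = P_Na/P_K. GHK: Vm = 57.4·log₁₀[(Kₒ + α·Naₒ)/(Kᵢ + α·Naᵢ)].
10^(Vm/57.4) = 10^(35.5/57.4) = 4.154
So 4.154·(Kᵢ + α·Naᵢ) = Kₒ + α·Naₒ → α = (4.154·106.0 − 4.95) / (128.0 − 4.154·27.2)
α = (440.3 − 4.95) / (128.0 − 113) = 435.4/15.01 = 29

29.0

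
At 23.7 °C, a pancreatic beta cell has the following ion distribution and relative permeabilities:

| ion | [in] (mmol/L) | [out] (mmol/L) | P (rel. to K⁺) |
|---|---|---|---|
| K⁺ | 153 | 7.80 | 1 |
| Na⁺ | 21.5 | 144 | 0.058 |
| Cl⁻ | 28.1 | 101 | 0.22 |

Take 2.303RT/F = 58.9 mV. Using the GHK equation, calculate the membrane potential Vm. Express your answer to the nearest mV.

Vm = 58.9 · log₁₀[(Σ P·[cation]ₒ + Σ P·[anion]ᵢ) / (Σ P·[cation]ᵢ + Σ P·[anion]ₒ)]
Numerator = 1×7.80 + 0.058×144 + 0.22×28.1 = 22.33
Denominator = 1×153 + 0.058×21.5 + 0.22×101 = 176.5
Vm = 58.9 · log₁₀(0.12656) = 58.9 × (-0.8977) = -52.87 mV

-53 mV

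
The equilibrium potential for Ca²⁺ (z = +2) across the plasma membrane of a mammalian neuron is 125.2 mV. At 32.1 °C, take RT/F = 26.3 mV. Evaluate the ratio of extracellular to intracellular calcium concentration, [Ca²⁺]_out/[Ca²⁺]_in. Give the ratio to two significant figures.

ln([out]/[in]) = E·z/(26.3) = 125.2 × 2 / 26.3 = 9.5209
[out]/[in] = e^(9.5209) = 1.364e+04

14000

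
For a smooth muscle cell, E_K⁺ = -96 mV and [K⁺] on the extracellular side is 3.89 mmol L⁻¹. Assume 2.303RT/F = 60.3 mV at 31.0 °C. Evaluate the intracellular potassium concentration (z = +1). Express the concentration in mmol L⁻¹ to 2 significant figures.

150 mmol L⁻¹

Nernst: E = (60.3/1) · log₁₀([out]/[in]), so log₁₀([out]/[in]) = -96.0 × 1 / 60.3 = -1.5920.
[out]/[in] = 10^(-1.5920) = 0.02558.
[in] = 3.89 / 0.02558 = 152.1 mmol L⁻¹.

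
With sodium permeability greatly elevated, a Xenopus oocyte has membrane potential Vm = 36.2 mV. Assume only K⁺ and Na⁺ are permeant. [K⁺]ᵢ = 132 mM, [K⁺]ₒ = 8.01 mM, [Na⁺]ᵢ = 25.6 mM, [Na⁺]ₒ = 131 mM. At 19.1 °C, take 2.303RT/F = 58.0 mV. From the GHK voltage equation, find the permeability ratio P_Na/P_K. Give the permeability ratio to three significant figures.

Let α = P_Na/P_K. GHK: Vm = 58.0·log₁₀[(Kₒ + α·Naₒ)/(Kᵢ + α·Naᵢ)].
10^(Vm/58.0) = 10^(36.2/58.0) = 4.2086
So 4.2086·(Kᵢ + α·Naᵢ) = Kₒ + α·Naₒ → α = (4.2086·132.0 − 8.01) / (131.0 − 4.2086·25.6)
α = (555.5 − 8.01) / (131.0 − 107.7) = 547.5/23.26 = 23.54

23.5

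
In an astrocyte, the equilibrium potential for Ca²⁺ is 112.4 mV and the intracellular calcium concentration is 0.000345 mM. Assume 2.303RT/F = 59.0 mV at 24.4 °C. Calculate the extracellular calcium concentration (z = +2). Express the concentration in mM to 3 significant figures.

2.23 mM

Nernst: E = (59.0/2) · log₁₀([out]/[in]), so log₁₀([out]/[in]) = 112.4 × 2 / 59.0 = 3.8102.
[out]/[in] = 10^(3.8102) = 6459.
[out] = 6459 × 0.000345 = 2.228 mM.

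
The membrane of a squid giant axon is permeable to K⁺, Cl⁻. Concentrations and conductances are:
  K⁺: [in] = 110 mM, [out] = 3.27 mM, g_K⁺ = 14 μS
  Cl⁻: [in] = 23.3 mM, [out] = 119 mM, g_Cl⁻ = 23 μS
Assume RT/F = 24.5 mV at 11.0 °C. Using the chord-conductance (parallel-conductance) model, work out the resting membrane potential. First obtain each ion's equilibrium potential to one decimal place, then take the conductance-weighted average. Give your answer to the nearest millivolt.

-57 mV

E_K⁺ = (24.5/1)·ln(3.27/110) = -86.1 mV
E_Cl⁻ = (24.5/-1)·ln(119/23.3) = -40.0 mV
Vm = (Σ gᵢEᵢ)/(Σ gᵢ) = (14·-86.1 + 23·-40.0) / (14 + 23)
= -2125.40 / 37 = -57.44 mV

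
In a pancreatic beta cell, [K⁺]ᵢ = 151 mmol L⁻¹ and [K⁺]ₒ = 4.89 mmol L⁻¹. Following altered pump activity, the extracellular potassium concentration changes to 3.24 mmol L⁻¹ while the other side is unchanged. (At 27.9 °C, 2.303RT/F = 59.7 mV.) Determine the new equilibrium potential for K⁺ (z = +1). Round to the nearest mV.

-100 mV

After the shift: [K⁺]_out = 3.24, [K⁺]_in = 151 mmol L⁻¹.
E_new = (59.7/1)·log₁₀(3.24/151) = 59.70 · (-1.6684) = -99.61 mV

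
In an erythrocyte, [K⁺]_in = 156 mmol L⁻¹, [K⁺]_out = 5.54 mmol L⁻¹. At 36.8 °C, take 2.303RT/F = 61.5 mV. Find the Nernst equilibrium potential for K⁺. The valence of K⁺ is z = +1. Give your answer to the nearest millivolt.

E = (61.5/z) · log₁₀([K⁺]_out/[K⁺]_in) with z = +1.
= (61.5/1) · log₁₀(5.54/156) = 61.50 · log₁₀(0.03551)
= 61.50 · (-1.4496) = -89.15 mV

-89 mV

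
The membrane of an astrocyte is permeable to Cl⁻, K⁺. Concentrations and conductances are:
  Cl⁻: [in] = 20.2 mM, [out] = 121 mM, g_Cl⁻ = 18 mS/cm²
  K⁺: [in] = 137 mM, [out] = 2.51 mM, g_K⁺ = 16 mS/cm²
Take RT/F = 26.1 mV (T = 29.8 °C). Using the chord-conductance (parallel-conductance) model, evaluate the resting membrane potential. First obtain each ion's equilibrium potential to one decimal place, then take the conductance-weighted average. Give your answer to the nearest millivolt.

E_Cl⁻ = (26.1/-1)·ln(121/20.2) = -46.7 mV
E_K⁺ = (26.1/1)·ln(2.51/137) = -104.4 mV
Vm = (Σ gᵢEᵢ)/(Σ gᵢ) = (18·-46.7 + 16·-104.4) / (18 + 16)
= -2511.00 / 34 = -73.85 mV

-74 mV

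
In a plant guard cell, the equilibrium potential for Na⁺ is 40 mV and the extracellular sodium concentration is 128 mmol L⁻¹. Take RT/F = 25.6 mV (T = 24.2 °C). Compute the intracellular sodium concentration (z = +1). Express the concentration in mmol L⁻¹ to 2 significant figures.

27 mmol L⁻¹

Nernst: E = (25.6/1) · ln([out]/[in]), so ln([out]/[in]) = 40.0 × 1 / 25.6 = 1.5625.
[out]/[in] = e^(1.5625) = 4.771.
[in] = 128 / 4.771 = 26.83 mmol L⁻¹.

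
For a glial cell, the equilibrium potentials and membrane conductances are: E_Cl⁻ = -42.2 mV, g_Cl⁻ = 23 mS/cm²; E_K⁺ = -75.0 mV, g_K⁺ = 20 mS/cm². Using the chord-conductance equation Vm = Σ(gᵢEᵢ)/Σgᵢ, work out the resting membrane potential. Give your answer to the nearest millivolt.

Σ gᵢEᵢ = 23·(-42.2) + 20·(-75.0) = -2470.60
Σ gᵢ = 23 + 20 = 43
Vm = -2470.60 / 43 = -57.46 mV

-57 mV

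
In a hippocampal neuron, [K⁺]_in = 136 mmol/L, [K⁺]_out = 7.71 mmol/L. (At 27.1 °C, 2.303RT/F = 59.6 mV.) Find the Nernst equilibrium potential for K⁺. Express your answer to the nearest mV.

E = (59.6/z) · log₁₀([K⁺]_out/[K⁺]_in) with z = +1.
= (59.6/1) · log₁₀(7.71/136) = 59.60 · log₁₀(0.05669)
= 59.60 · (-1.2465) = -74.29 mV

-74 mV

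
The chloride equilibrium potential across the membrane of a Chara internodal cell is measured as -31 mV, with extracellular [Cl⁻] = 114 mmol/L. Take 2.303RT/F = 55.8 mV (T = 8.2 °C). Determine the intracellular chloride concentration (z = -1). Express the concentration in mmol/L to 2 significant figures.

Nernst: E = (55.8/-1) · log₁₀([out]/[in]), so log₁₀([out]/[in]) = -31.0 × -1 / 55.8 = 0.5556.
[out]/[in] = 10^(0.5556) = 3.594.
[in] = 114 / 3.594 = 31.72 mmol/L.

32 mmol/L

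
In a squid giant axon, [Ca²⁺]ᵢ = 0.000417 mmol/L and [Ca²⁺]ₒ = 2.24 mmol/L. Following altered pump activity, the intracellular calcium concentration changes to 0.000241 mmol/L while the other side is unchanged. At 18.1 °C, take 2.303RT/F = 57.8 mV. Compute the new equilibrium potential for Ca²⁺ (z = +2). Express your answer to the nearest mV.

115 mV

After the shift: [Ca²⁺]_out = 2.24, [Ca²⁺]_in = 0.000241 mmol/L.
E_new = (57.8/2)·log₁₀(2.24/0.000241) = 28.90 · (3.9682) = 114.68 mV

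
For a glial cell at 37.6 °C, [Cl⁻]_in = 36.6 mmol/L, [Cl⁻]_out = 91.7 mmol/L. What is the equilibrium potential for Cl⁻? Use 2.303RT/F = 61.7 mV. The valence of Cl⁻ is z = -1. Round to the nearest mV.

E = (61.7/z) · log₁₀([Cl⁻]_out/[Cl⁻]_in) with z = -1.
For an anion, dividing by z = -1 reverses the sign.
= (61.7/-1) · log₁₀(91.7/36.6) = -61.70 · log₁₀(2.505)
= -61.70 · (0.3989) = -24.61 mV

-25 mV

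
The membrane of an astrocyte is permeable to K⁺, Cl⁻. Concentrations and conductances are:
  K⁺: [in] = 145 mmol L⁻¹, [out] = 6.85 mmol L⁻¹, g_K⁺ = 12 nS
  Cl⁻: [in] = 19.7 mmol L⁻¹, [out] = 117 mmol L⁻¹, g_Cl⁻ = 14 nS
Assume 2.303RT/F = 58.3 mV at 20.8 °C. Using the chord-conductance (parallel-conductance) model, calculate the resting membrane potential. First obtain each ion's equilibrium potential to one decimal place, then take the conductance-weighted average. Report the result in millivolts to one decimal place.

-60.0 mV

E_K⁺ = (58.3/1)·log₁₀(6.85/145) = -77.3 mV
E_Cl⁻ = (58.3/-1)·log₁₀(117/19.7) = -45.1 mV
Vm = (Σ gᵢEᵢ)/(Σ gᵢ) = (12·-77.3 + 14·-45.1) / (12 + 14)
= -1559.00 / 26 = -59.96 mV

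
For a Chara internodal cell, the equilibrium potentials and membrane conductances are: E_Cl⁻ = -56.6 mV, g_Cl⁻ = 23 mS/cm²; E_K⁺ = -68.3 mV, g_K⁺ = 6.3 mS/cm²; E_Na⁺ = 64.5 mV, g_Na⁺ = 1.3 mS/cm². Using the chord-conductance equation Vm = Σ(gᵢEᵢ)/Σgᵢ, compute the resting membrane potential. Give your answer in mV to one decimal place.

Σ gᵢEᵢ = 23·(-56.6) + 6.3·(-68.3) + 1.3·(64.5) = -1648.24
Σ gᵢ = 23 + 6.3 + 1.3 = 30.6
Vm = -1648.24 / 30.6 = -53.86 mV

-53.9 mV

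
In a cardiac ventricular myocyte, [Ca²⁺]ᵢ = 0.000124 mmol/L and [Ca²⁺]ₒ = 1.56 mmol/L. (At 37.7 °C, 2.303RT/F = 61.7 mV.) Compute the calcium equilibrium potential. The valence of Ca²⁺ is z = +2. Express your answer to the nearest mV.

126 mV

E = (61.7/z) · log₁₀([Ca²⁺]_out/[Ca²⁺]_in) with z = +2.
= (61.7/2) · log₁₀(1.56/0.000124) = 30.85 · log₁₀(1.258e+04)
= 30.85 · (4.0997) = 126.48 mV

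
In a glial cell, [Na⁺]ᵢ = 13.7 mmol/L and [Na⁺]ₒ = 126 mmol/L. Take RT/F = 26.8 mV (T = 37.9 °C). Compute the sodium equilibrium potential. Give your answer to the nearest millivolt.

E = (26.8/z) · ln([Na⁺]_out/[Na⁺]_in) with z = +1.
= (26.8/1) · ln(126/13.7) = 26.80 · ln(9.197)
= 26.80 · (2.2189) = 59.47 mV

59 mV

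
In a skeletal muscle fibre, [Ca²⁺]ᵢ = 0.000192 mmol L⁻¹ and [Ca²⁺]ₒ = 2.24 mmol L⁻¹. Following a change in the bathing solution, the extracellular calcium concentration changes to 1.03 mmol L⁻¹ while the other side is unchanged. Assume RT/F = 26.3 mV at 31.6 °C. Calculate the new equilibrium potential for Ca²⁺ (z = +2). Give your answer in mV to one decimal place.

After the shift: [Ca²⁺]_out = 1.03, [Ca²⁺]_in = 0.000192 mmol L⁻¹.
E_new = (26.3/2)·ln(1.03/0.000192) = 13.15 · (8.5876) = 112.93 mV

112.9 mV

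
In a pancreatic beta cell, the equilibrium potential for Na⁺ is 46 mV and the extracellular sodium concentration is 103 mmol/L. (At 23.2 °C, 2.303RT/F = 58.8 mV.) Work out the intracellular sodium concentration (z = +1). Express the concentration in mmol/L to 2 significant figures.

17 mmol/L

Nernst: E = (58.8/1) · log₁₀([out]/[in]), so log₁₀([out]/[in]) = 46.0 × 1 / 58.8 = 0.7823.
[out]/[in] = 10^(0.7823) = 6.058.
[in] = 103 / 6.058 = 17 mmol/L.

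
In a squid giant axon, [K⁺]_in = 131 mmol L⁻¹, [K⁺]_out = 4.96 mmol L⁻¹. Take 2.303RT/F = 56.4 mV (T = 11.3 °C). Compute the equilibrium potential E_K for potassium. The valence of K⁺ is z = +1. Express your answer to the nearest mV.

-80 mV

E = (56.4/z) · log₁₀([K⁺]_out/[K⁺]_in) with z = +1.
= (56.4/1) · log₁₀(4.96/131) = 56.40 · log₁₀(0.03786)
= 56.40 · (-1.4218) = -80.19 mV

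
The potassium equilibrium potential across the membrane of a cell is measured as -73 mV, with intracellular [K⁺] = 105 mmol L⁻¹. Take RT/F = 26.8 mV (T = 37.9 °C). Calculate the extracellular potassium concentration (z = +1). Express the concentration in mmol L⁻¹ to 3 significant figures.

6.89 mmol L⁻¹

Nernst: E = (26.8/1) · ln([out]/[in]), so ln([out]/[in]) = -73.0 × 1 / 26.8 = -2.7239.
[out]/[in] = e^(-2.7239) = 0.06562.
[out] = 0.06562 × 105 = 6.89 mmol L⁻¹.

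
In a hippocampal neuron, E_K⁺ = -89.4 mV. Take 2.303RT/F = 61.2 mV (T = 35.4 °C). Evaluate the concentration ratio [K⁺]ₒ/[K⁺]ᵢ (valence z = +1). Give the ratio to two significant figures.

log₁₀([out]/[in]) = E·z/(61.2) = -89.4 × 1 / 61.2 = -1.4608
[out]/[in] = 10^(-1.4608) = 0.03461

0.035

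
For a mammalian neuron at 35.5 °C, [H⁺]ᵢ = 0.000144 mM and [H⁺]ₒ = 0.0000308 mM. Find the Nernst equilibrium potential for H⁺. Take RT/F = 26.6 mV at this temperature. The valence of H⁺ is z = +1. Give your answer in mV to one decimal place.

E = (26.6/z) · ln([H⁺]_out/[H⁺]_in) with z = +1.
= (26.6/1) · ln(0.0000308/0.000144) = 26.60 · ln(0.2139)
= 26.60 · (-1.5423) = -41.03 mV

-41.0 mV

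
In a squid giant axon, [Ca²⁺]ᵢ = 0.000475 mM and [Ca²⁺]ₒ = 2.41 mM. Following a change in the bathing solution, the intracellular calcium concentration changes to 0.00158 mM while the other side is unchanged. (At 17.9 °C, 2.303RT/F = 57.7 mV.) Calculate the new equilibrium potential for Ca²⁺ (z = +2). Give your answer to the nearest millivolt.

After the shift: [Ca²⁺]_out = 2.41, [Ca²⁺]_in = 0.00158 mM.
E_new = (57.7/2)·log₁₀(2.41/0.00158) = 28.85 · (3.1834) = 91.84 mV

92 mV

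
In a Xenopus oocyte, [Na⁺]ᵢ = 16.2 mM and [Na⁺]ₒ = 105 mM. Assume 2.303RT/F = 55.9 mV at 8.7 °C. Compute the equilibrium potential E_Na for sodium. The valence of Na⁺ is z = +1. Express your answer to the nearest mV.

E = (55.9/z) · log₁₀([Na⁺]_out/[Na⁺]_in) with z = +1.
= (55.9/1) · log₁₀(105/16.2) = 55.90 · log₁₀(6.481)
= 55.90 · (0.8117) = 45.37 mV

45 mV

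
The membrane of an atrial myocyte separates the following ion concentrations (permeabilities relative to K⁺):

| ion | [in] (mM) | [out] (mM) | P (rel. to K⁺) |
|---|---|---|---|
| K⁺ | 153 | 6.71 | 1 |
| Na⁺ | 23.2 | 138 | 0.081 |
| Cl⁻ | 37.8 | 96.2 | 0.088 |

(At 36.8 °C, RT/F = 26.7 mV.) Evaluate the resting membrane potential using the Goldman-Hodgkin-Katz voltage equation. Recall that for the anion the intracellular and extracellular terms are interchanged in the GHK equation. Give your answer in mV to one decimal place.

-54.5 mV

Vm = 26.7 · ln[(Σ P·[cation]ₒ + Σ P·[anion]ᵢ) / (Σ P·[cation]ᵢ + Σ P·[anion]ₒ)]
Numerator = 1×6.71 + 0.081×138 + 0.088×37.8 = 21.21
Denominator = 1×153 + 0.081×23.2 + 0.088×96.2 = 163.3
Vm = 26.7 · ln(0.12987) = 26.7 × (-2.0412) = -54.50 mV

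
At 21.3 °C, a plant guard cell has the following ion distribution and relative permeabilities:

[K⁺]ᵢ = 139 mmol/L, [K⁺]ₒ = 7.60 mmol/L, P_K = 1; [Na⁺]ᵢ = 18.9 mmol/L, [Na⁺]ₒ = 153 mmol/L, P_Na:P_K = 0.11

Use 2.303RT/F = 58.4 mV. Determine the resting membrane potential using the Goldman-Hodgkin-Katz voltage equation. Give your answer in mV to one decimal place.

Vm = 58.4 · log₁₀[(Σ P·[cation]ₒ + Σ P·[anion]ᵢ) / (Σ P·[cation]ᵢ + Σ P·[anion]ₒ)]
Numerator = 1×7.60 + 0.11×153 = 24.43
Denominator = 1×139 + 0.11×18.9 = 141.1
Vm = 58.4 · log₁₀(0.17317) = 58.4 × (-0.7615) = -44.47 mV

-44.5 mV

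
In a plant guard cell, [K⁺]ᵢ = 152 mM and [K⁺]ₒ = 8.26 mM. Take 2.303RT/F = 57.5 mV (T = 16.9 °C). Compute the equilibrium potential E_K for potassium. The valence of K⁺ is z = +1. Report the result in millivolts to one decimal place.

E = (57.5/z) · log₁₀([K⁺]_out/[K⁺]_in) with z = +1.
= (57.5/1) · log₁₀(8.26/152) = 57.50 · log₁₀(0.05434)
= 57.50 · (-1.2649) = -72.73 mV

-72.7 mV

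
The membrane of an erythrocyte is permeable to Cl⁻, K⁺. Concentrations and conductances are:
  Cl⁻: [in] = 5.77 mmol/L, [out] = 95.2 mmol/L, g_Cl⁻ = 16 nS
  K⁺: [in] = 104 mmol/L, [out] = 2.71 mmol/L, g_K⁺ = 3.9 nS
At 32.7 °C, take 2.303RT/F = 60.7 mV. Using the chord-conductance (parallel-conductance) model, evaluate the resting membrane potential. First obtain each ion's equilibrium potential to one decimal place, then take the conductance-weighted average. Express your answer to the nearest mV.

-78 mV

E_Cl⁻ = (60.7/-1)·log₁₀(95.2/5.77) = -73.9 mV
E_K⁺ = (60.7/1)·log₁₀(2.71/104) = -96.2 mV
Vm = (Σ gᵢEᵢ)/(Σ gᵢ) = (16·-73.9 + 3.9·-96.2) / (16 + 3.9)
= -1557.58 / 19.9 = -78.27 mV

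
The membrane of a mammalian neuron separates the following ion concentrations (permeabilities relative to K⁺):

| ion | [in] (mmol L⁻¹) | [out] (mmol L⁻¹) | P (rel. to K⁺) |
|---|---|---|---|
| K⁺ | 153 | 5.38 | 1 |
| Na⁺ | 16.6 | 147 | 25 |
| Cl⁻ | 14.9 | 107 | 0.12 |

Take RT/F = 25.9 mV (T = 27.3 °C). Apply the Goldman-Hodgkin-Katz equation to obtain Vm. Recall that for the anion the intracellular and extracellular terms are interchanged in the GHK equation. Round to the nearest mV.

48 mV

Vm = 25.9 · ln[(Σ P·[cation]ₒ + Σ P·[anion]ᵢ) / (Σ P·[cation]ᵢ + Σ P·[anion]ₒ)]
Numerator = 1×5.38 + 25×147 + 0.12×14.9 = 3682
Denominator = 1×153 + 25×16.6 + 0.12×107 = 580.8
Vm = 25.9 · ln(6.3394) = 25.9 × (1.8468) = 47.83 mV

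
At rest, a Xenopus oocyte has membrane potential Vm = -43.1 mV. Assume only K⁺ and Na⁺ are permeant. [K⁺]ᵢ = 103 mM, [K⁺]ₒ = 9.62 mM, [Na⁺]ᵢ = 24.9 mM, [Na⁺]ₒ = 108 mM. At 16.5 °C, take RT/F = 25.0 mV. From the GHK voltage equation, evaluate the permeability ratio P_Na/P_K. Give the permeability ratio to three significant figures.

Let α = P_Na/P_K. GHK: Vm = 25.0·ln[(Kₒ + α·Naₒ)/(Kᵢ + α·Naᵢ)].
e^(Vm/25.0) = e^(-43.1/25.0) = 0.17835
So 0.17835·(Kᵢ + α·Naᵢ) = Kₒ + α·Naₒ → α = (0.17835·103.0 − 9.62) / (108.0 − 0.17835·24.9)
α = (18.37 − 9.62) / (108.0 − 4.441) = 8.75/103.6 = 0.08449

0.0845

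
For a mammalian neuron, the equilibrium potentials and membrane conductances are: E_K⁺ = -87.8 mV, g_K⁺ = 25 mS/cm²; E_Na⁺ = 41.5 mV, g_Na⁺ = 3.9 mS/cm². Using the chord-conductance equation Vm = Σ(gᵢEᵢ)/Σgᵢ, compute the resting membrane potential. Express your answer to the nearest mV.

-70 mV

Σ gᵢEᵢ = 25·(-87.8) + 3.9·(41.5) = -2033.15
Σ gᵢ = 25 + 3.9 = 28.9
Vm = -2033.15 / 28.9 = -70.35 mV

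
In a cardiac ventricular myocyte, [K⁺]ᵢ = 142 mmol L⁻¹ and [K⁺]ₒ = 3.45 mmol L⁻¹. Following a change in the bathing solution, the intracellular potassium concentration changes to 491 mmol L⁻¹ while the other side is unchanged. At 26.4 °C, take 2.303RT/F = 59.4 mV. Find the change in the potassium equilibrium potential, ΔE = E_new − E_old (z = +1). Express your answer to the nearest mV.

-32 mV

E_old = (59.4/1)·log₁₀(3.45/142) = -95.90 mV
E_new = (59.4/1)·log₁₀(3.45/491) = -127.90 mV
ΔE = -127.90 − (-95.90) = -32.00 mV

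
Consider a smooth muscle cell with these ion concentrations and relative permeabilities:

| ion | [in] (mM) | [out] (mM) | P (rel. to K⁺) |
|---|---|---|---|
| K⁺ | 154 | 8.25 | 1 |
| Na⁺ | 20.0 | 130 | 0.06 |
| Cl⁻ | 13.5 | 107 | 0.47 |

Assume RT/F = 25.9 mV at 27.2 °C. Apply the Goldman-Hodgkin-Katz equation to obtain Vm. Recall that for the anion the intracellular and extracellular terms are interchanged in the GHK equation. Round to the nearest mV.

-57 mV

Vm = 25.9 · ln[(Σ P·[cation]ₒ + Σ P·[anion]ᵢ) / (Σ P·[cation]ᵢ + Σ P·[anion]ₒ)]
Numerator = 1×8.25 + 0.06×130 + 0.47×13.5 = 22.39
Denominator = 1×154 + 0.06×20.0 + 0.47×107 = 205.5
Vm = 25.9 · ln(0.10898) = 25.9 × (-2.2166) = -57.41 mV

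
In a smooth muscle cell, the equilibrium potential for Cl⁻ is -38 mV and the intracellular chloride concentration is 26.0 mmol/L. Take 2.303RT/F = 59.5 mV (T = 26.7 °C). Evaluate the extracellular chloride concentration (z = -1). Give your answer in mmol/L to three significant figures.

Nernst: E = (59.5/-1) · log₁₀([out]/[in]), so log₁₀([out]/[in]) = -38.0 × -1 / 59.5 = 0.6387.
[out]/[in] = 10^(0.6387) = 4.352.
[out] = 4.352 × 26.0 = 113.1 mmol/L.

113 mmol/L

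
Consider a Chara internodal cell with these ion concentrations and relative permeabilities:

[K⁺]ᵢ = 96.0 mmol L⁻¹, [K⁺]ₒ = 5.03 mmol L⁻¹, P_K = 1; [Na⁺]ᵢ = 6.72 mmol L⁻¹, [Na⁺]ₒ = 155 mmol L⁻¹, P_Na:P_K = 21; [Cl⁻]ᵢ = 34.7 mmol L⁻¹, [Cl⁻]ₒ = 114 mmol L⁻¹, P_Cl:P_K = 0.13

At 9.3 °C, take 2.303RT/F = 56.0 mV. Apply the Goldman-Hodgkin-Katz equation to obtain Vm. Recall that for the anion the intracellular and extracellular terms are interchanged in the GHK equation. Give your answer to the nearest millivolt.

Vm = 56.0 · log₁₀[(Σ P·[cation]ₒ + Σ P·[anion]ᵢ) / (Σ P·[cation]ᵢ + Σ P·[anion]ₒ)]
Numerator = 1×5.03 + 21×155 + 0.13×34.7 = 3265
Denominator = 1×96.0 + 21×6.72 + 0.13×114 = 251.9
Vm = 56.0 · log₁₀(12.958) = 56.0 × (1.1125) = 62.30 mV

62 mV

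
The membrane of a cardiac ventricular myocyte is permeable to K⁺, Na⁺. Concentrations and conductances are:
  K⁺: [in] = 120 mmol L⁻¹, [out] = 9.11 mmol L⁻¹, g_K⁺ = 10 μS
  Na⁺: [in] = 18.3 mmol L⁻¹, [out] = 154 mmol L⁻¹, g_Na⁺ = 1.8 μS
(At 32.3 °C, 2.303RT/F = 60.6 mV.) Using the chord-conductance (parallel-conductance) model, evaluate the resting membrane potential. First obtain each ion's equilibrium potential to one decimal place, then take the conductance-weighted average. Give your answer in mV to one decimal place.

-49.0 mV

E_K⁺ = (60.6/1)·log₁₀(9.11/120) = -67.9 mV
E_Na⁺ = (60.6/1)·log₁₀(154/18.3) = 56.1 mV
Vm = (Σ gᵢEᵢ)/(Σ gᵢ) = (10·-67.9 + 1.8·56.1) / (10 + 1.8)
= -578.02 / 11.8 = -48.98 mV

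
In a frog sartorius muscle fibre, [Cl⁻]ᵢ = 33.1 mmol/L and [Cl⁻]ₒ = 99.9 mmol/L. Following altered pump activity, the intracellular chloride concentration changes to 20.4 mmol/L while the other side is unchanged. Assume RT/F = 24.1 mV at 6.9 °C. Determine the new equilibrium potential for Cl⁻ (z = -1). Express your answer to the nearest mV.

-38 mV

After the shift: [Cl⁻]_out = 99.9, [Cl⁻]_in = 20.4 mmol/L.
E_new = (24.1/-1)·ln(99.9/20.4) = -24.10 · (1.5886) = -38.29 mV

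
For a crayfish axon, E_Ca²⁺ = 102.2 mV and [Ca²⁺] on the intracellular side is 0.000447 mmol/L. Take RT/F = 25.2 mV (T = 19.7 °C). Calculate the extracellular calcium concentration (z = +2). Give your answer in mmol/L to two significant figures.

Nernst: E = (25.2/2) · ln([out]/[in]), so ln([out]/[in]) = 102.2 × 2 / 25.2 = 8.1111.
[out]/[in] = e^(8.1111) = 3331.
[out] = 3331 × 0.000447 = 1.489 mmol/L.

1.5 mmol/L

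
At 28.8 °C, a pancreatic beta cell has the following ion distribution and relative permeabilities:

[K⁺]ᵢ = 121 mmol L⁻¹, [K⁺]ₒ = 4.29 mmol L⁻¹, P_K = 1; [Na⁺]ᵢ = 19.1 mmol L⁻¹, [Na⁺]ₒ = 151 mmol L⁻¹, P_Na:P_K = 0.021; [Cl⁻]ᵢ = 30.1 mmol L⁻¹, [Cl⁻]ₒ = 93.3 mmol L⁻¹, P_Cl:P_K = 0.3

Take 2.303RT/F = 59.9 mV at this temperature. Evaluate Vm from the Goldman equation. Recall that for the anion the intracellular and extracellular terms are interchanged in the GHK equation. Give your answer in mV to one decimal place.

Vm = 59.9 · log₁₀[(Σ P·[cation]ₒ + Σ P·[anion]ᵢ) / (Σ P·[cation]ᵢ + Σ P·[anion]ₒ)]
Numerator = 1×4.29 + 0.021×151 + 0.3×30.1 = 16.49
Denominator = 1×121 + 0.021×19.1 + 0.3×93.3 = 149.4
Vm = 59.9 · log₁₀(0.11039) = 59.9 × (-0.9571) = -57.33 mV

-57.3 mV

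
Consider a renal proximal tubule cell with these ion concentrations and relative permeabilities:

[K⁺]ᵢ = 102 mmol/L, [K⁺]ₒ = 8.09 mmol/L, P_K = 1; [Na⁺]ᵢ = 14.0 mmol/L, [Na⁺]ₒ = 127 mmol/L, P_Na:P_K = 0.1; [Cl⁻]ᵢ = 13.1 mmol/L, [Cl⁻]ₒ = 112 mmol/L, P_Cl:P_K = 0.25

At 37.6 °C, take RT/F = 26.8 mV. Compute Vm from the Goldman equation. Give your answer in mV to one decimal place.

Vm = 26.8 · ln[(Σ P·[cation]ₒ + Σ P·[anion]ᵢ) / (Σ P·[cation]ᵢ + Σ P·[anion]ₒ)]
Numerator = 1×8.09 + 0.1×127 + 0.25×13.1 = 24.06
Denominator = 1×102 + 0.1×14.0 + 0.25×112 = 131.4
Vm = 26.8 · ln(0.18314) = 26.8 × (-1.6975) = -45.49 mV

-45.5 mV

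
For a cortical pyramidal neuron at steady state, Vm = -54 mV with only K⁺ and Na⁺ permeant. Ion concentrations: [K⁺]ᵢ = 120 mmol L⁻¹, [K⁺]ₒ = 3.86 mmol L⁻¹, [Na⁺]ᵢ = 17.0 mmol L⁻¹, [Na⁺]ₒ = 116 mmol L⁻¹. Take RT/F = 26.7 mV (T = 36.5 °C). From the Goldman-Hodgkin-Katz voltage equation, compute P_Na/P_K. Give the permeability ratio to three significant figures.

Let α = P_Na/P_K. GHK: Vm = 26.7·ln[(Kₒ + α·Naₒ)/(Kᵢ + α·Naᵢ)].
e^(Vm/26.7) = e^(-54.0/26.7) = 0.13233
So 0.13233·(Kᵢ + α·Naᵢ) = Kₒ + α·Naₒ → α = (0.13233·120.0 − 3.86) / (116.0 − 0.13233·17.0)
α = (15.88 − 3.86) / (116.0 − 2.25) = 12.02/113.8 = 0.1057

0.106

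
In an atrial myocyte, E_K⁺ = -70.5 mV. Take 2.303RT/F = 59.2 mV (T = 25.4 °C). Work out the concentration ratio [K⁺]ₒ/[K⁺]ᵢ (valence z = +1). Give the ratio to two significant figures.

log₁₀([out]/[in]) = E·z/(59.2) = -70.5 × 1 / 59.2 = -1.1909
[out]/[in] = 10^(-1.1909) = 0.06443

0.064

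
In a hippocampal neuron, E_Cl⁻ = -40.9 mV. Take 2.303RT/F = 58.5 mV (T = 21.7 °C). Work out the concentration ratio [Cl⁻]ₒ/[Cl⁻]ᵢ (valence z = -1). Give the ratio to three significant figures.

log₁₀([out]/[in]) = E·z/(58.5) = -40.9 × -1 / 58.5 = 0.6991
[out]/[in] = 10^(0.6991) = 5.002

5.00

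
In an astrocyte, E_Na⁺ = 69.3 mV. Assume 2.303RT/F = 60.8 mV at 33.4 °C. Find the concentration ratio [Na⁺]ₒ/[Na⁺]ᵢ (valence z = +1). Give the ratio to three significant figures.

log₁₀([out]/[in]) = E·z/(60.8) = 69.3 × 1 / 60.8 = 1.1398
[out]/[in] = 10^(1.1398) = 13.8

13.8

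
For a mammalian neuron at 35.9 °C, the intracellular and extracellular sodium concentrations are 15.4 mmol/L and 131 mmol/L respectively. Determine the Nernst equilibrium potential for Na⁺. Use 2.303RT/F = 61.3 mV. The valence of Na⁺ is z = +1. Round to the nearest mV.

E = (61.3/z) · log₁₀([Na⁺]_out/[Na⁺]_in) with z = +1.
= (61.3/1) · log₁₀(131/15.4) = 61.30 · log₁₀(8.506)
= 61.30 · (0.9298) = 56.99 mV

57 mV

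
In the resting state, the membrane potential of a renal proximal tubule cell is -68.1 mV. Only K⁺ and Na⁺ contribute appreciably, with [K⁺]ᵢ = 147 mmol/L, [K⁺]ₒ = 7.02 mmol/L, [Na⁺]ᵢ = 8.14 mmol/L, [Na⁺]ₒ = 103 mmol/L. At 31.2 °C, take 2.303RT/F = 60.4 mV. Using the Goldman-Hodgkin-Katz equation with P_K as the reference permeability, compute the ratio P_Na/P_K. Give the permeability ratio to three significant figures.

Let α = P_Na/P_K. GHK: Vm = 60.4·log₁₀[(Kₒ + α·Naₒ)/(Kᵢ + α·Naᵢ)].
10^(Vm/60.4) = 10^(-68.1/60.4) = 0.074562
So 0.074562·(Kᵢ + α·Naᵢ) = Kₒ + α·Naₒ → α = (0.074562·147.0 − 7.02) / (103.0 − 0.074562·8.14)
α = (10.96 − 7.02) / (103.0 − 0.6069) = 3.941/102.4 = 0.03848

0.0385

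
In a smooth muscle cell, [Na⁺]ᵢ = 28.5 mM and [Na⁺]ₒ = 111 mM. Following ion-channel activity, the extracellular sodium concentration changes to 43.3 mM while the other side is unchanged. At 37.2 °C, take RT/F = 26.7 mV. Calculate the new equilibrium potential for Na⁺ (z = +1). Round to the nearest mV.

After the shift: [Na⁺]_out = 43.3, [Na⁺]_in = 28.5 mM.
E_new = (26.7/1)·ln(43.3/28.5) = 26.70 · (0.4182) = 11.17 mV

11 mV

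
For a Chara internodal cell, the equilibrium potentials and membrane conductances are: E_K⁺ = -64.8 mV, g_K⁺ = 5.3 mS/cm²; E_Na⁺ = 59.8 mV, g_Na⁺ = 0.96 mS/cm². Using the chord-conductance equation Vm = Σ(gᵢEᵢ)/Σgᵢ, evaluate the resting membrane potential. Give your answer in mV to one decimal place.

Σ gᵢEᵢ = 5.3·(-64.8) + 0.96·(59.8) = -286.03
Σ gᵢ = 5.3 + 0.96 = 6.26
Vm = -286.03 / 6.26 = -45.69 mV

-45.7 mV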